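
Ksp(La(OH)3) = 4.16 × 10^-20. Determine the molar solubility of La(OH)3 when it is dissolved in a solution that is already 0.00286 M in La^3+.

s = 8.14 x 10^-7 M

La(OH)3(s) ⇌ La^3+(aq) + 3 OH^-(aq)
Ksp = [La^3+][OH^-]^3
Let s = moles of La(OH)3 that dissolve per litre. [La^3+] = 0.00286 + s ≈ 0.00286, [OH^-] = 3s (since the La^3+ already present dominates).
Ksp ≈ 0.00286 × (3s)^3
s = 8.14 x 10^-7 M
Check: s = 8.1 × 10^-7 ≪ 0.00286, so the approximation is valid.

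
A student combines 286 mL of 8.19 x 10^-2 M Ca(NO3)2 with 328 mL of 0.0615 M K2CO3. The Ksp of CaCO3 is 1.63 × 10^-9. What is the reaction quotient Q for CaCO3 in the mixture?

1.25 × 10^-3

Total volume = 286 + 328 = 614 mL.
[Ca^2+] = 8.19 × 10^-2 × (286/614) = 3.815 × 10^-2 M
[CO3^2-] = 6.15 × 10^-2 × (328/614) = 3.285 × 10^-2 M
CaCO3(s) <=> Ca^2+ + CO3^2-, so Q = [Ca^2+][CO3^2-]
Q = (3.815 x 10^-2)(3.285 × 10^-2) = 1.25 × 10^-3
Q > Ksp, so CaCO3 will precipitate.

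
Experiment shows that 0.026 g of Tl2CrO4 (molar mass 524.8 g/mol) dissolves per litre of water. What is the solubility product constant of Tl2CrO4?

Molar solubility s = (2.6 × 10^-2 g/L) / (524.8 g/mol) = 4.95 x 10^-5 M.
Tl2CrO4(s) ⇌ 2 Tl^+(aq) + CrO4^2-(aq)
With molar solubility s: [Tl^+] = 2s, [CrO4^2-] = s.
Ksp = [Tl^+]^2[CrO4^2-]
So Ksp = (2s)^2 × s = 4s^3
Ksp = 4 × (4.95 × 10^-5)^3 = 4.9 × 10^-13

Ksp = 4.9 × 10^-13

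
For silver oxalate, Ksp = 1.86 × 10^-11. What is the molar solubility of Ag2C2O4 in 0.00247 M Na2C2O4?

s = 4.34 × 10^-5 M

Ag2C2O4(s) ⇌ 2 Ag^+ + C2O4^2-
Ksp = [Ag^+]^2[C2O4^2-]
Let s = moles of Ag2C2O4 that dissolve per litre. [Ag^+] = 2s, [C2O4^2-] = 0.00247 + s ≈ 0.00247 (since C2O4^2- from Na2C2O4 dominates).
Ksp ≈ (2s)^2 × 0.00247
s = 4.34 × 10^-5 M
Check: s = 4.3 × 10^-5 ≪ 0.00247, so the approximation is valid.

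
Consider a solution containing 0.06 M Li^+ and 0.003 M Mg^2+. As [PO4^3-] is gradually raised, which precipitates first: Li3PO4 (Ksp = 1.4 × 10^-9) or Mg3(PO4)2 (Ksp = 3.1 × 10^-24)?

Mg3(PO4)2

Each salt begins to precipitate when Q = Ksp, i.e. when [PO4^3-] reaches its threshold.
For Li3PO4: 1.4 × 10^-9 = (0.06)^3 × [PO4^3-]  ⇒  [PO4^3-] = 6.5 × 10^-6 M.
For Mg3(PO4)2: 3.1 × 10^-24 = (0.003)^3 × [PO4^3-]^2  ⇒  [PO4^3-] = 1.1 × 10^-8 M.
The salt with the lower threshold [PO4^3-] precipitates first: Mg3(PO4)2.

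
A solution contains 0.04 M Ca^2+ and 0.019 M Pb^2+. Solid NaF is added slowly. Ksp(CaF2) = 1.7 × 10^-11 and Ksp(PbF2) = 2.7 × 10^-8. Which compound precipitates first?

CaF2

Precipitation of each salt starts when its ion product equals its Ksp.
For CaF2: 1.7 × 10^-11 = 0.04 × [F^-]^2  ⇒  [F^-] = 2.1 x 10^-5 M.
For PbF2: 2.7 × 10^-8 = 0.019 × [F^-]^2  ⇒  [F^-] = 1.2 × 10^-3 M.
The salt with the lower threshold [F^-] precipitates first: CaF2.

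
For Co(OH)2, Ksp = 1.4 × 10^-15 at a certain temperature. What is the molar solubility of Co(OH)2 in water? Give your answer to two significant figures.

Co(OH)2(s) ⇌ Co^2+(aq) + 2 OH^-(aq)
Ksp = [Co^2+][OH^-]^2
Let s = molar solubility. Then [Co^2+] = s and [OH^-] = 2s.
Substituting: Ksp = s(2s)^2 = 4s^3
s = (1.4 × 10^-15 / 4)^(1/3) = 7.0 x 10^-6 M

s = 7.0 × 10^-6 M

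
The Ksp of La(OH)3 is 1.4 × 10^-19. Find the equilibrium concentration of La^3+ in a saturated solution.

La(OH)3(s) ⇌ La^3+ + 3 OH^-
Ksp = [La^3+][OH^-]^3
If s mol/L of La(OH)3 dissolves, [La^3+] = s and [OH^-] = 3s.
So Ksp = s × (3s)^3 = 27s^4
Solving, s = (1.4 × 10^-19/27)^(1/4) = 8.49 × 10^-6 M
[La^3+] = s = 8.5 × 10^-6 M

[La^3+] = 8.5 × 10^-6 M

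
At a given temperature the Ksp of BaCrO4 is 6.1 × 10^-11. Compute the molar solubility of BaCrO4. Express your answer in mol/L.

BaCrO4(s) ⇌ Ba^2+(aq) + CrO4^2-(aq)
Ksp = [Ba^2+][CrO4^2-]
Let s = molar solubility. Then [Ba^2+] = s and [CrO4^2-] = s.
Ksp = s × s = s^2
s = (6.1 × 10^-11)^(1/2) = 7.8 x 10^-6 M

7.8 x 10^-6 M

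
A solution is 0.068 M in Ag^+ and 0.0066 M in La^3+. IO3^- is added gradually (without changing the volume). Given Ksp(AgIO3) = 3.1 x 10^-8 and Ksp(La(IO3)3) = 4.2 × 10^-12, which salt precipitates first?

AgIO3

Each salt begins to precipitate when Q = Ksp, i.e. when [IO3^-] reaches its threshold.
For AgIO3: 3.1 x 10^-8 = 0.068 × [IO3^-]  ⇒  [IO3^-] = 4.6 × 10^-7 M.
For La(IO3)3: 4.2 × 10^-12 = 0.0066 × [IO3^-]^3  ⇒  [IO3^-] = 8.6 × 10^-4 M.
The salt with the lower threshold [IO3^-] precipitates first: AgIO3.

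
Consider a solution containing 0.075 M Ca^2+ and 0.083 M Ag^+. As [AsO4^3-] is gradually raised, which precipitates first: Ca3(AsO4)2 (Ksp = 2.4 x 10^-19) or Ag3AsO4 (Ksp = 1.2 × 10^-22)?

Precipitation of each salt starts when its ion product equals its Ksp.
For Ca3(AsO4)2: 2.4 x 10^-19 = (0.075)^3 × [AsO4^3-]^2  ⇒  [AsO4^3-] = 2.4 × 10^-8 M.
For Ag3AsO4: 1.2 × 10^-22 = (0.083)^3 × [AsO4^3-]  ⇒  [AsO4^3-] = 2.1 × 10^-19 M.
The salt with the lower threshold [AsO4^3-] precipitates first: Ag3AsO4.

Ag3AsO4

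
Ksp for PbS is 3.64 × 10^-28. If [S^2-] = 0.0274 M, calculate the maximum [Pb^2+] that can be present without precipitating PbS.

PbS(s) ⇌ Pb^2+(aq) + S^2-(aq)
Ksp = [Pb^2+][S^2-]
Precipitation begins when Q = Ksp. With [S^2-] = 0.0274 M:
3.64 × 10^-28 = (0.0274) × [Pb^2+]
[Pb^2+] = (3.64 × 10^-28 / 2.74 × 10^-2) = 1.33 × 10^-26 M

[Pb^2+] = 1.33 × 10^-26 M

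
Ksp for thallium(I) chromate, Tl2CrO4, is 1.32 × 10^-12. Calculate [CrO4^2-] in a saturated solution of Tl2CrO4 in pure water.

6.91e-5 M

Tl2CrO4(s) ⇌ 2 Tl^+ + CrO4^2-
Ksp = [Tl^+]^2[CrO4^2-]
With molar solubility s: [Tl^+] = 2s, [CrO4^2-] = s.
Substituting: Ksp = (2s)^2s = 4s^3
s^3 = 1.32 × 10^-12 / 4, so s = 6.910 x 10^-5 M
[CrO4^2-] = s = 6.91 × 10^-5 M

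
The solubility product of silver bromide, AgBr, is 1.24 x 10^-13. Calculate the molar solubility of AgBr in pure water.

AgBr(s) <=> Ag^+(aq) + Br^-(aq)
Ksp = [Ag^+][Br^-]
If s mol/L of AgBr dissolves, [Ag^+] = s and [Br^-] = s.
Ksp = s^2
s = √(1.24 x 10^-13) = 3.52 x 10^-7 M

s ≈ 3.52e-7 M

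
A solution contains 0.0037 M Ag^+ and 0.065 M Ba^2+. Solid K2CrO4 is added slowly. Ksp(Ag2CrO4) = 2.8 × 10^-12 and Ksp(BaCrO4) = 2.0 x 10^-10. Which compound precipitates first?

Each salt begins to precipitate when Q = Ksp, i.e. when [CrO4^2-] reaches its threshold.
For Ag2CrO4: 2.8 × 10^-12 = (0.0037)^2 × [CrO4^2-]  ⇒  [CrO4^2-] = 2.0 × 10^-7 M.
For BaCrO4: 2.0 x 10^-10 = 0.065 × [CrO4^2-]  ⇒  [CrO4^2-] = 3.1 × 10^-9 M.
The salt with the lower threshold [CrO4^2-] precipitates first: BaCrO4.

BaCrO4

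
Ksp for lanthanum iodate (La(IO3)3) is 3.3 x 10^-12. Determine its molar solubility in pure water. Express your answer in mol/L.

La(IO3)3(s) ⇌ La^3+ + 3 IO3^-
Ksp = [La^3+][IO3^-]^3
With molar solubility s: [La^3+] = s, [IO3^-] = 3s.
So Ksp = s × (3s)^3 = 27s^4
Solving, s = (3.3 x 10^-12/27)^(1/4) = 5.9 × 10^-4 M

5.9 × 10^-4 M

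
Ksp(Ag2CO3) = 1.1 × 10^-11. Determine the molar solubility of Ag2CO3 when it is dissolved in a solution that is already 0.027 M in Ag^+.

s ≈ 1.5 × 10^-8 M

Ag2CO3(s) ⇌ 2 Ag^+ + CO3^2-
Ksp = [Ag^+]^2[CO3^2-]
If s mol/L dissolves here, [Ag^+] = 0.027 + 2s ≈ 0.027, [CO3^2-] = s (common-ion effect: Ag^+ is already 0.027 M).
Ksp ≈ (0.027)^2 × s
s = 1.5 × 10^-8 M
Check: 2s = 3.0 x 10^-8 ≪ 0.027, so the approximation is valid.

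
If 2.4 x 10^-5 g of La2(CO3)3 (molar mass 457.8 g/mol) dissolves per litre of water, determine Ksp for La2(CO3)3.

Ksp = 4.3e-35

Molar solubility s = (2.4 × 10^-5 g/L) / (457.8 g/mol) = 5.24 x 10^-8 M.
La2(CO3)3(s) ⇌ 2 La^3+(aq) + 3 CO3^2-(aq)
With molar solubility s: [La^3+] = 2s, [CO3^2-] = 3s.
Ksp = [La^3+]^2[CO3^2-]^3
Ksp = (2s)^2(3s)^3 = 108s^5
With s = 5.24 x 10^-8: Ksp = 4.3 x 10^-35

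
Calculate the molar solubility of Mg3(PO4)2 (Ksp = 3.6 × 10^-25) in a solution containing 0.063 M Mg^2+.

s = 1.9 × 10^-11 M

Mg3(PO4)2(s) ⇌ 3 Mg^2+ + 2 PO4^3-
Ksp = [Mg^2+]^3[PO4^3-]^2
Let s = moles of Mg3(PO4)2 that dissolve per litre. [Mg^2+] = 0.063 + 3s ≈ 0.063, [PO4^3-] = 2s (since the Mg^2+ already present dominates).
Ksp ≈ (0.063)^3 × (2s)^2
s = 1.9 × 10^-11 M
Check: 3s = 5.7 x 10^-11 ≪ 0.063, so the approximation is valid.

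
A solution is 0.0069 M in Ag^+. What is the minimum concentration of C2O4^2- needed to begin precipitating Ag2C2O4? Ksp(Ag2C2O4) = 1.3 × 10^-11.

Ag2C2O4(s) ⇌ 2 Ag^+(aq) + C2O4^2-(aq)
Ksp = [Ag^+]^2[C2O4^2-]
Precipitation begins when Q = Ksp. With [Ag^+] = 0.0069 M:
1.3 × 10^-11 = (0.0069)^2 × [C2O4^2-]
[C2O4^2-] = (1.3 × 10^-11 / 4.76 x 10^-5) = 2.7 x 10^-7 M

2.7 × 10^-7 M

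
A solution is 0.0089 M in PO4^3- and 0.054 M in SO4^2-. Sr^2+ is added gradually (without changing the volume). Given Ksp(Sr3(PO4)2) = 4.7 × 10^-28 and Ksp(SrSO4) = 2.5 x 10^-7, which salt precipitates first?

Each salt begins to precipitate when Q = Ksp, i.e. when [Sr^2+] reaches its threshold.
For Sr3(PO4)2: 4.7 × 10^-28 = (0.0089)^2 × [Sr^2+]^3  ⇒  [Sr^2+] = 1.8 x 10^-8 M.
For SrSO4: 2.5 x 10^-7 = 0.054 × [Sr^2+]  ⇒  [Sr^2+] = 4.6 x 10^-6 M.
The salt with the lower threshold [Sr^2+] precipitates first: Sr3(PO4)2.

Sr3(PO4)2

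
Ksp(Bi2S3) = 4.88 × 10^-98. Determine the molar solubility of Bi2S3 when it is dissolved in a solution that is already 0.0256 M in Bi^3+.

s ≈ 1.40 × 10^-32 M

Bi2S3(s) <=> 2 Bi^3+ + 3 S^2-
Ksp = [Bi^3+]^2[S^2-]^3
Let s = moles of Bi2S3 that dissolve per litre. [Bi^3+] = 0.0256 + 2s ≈ 0.0256, [S^2-] = 3s (since the Bi^3+ already present dominates).
Ksp ≈ (0.0256)^2 × (3s)^3
s = 1.40 × 10^-32 M
Check: 2s = 2.8 × 10^-32 ≪ 0.0256, so the approximation is valid.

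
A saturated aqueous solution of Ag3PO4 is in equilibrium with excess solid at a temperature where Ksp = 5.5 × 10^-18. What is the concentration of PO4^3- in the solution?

[PO4^3-] ≈ 2.1e-5 M

Ag3PO4(s) ⇌ 3 Ag^+(aq) + PO4^3-(aq)
Ksp = [Ag^+]^3[PO4^3-]
Let s = molar solubility. Then [Ag^+] = 3s and [PO4^3-] = s.
Substituting: Ksp = (3s)^3s = 27s^4
s^4 = 5.5 × 10^-18 / 27, so s = 2.12 x 10^-5 M
[PO4^3-] = s = 2.1 x 10^-5 M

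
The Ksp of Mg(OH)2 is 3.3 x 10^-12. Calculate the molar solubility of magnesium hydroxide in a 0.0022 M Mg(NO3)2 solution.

Mg(OH)2(s) ⇌ Mg^2+(aq) + 2 OH^-(aq)
Ksp = [Mg^2+][OH^-]^2
If s mol/L dissolves here, [Mg^2+] = 0.0022 + s ≈ 0.0022, [OH^-] = 2s (since Mg^2+ from Mg(NO3)2 dominates).
Ksp ≈ 0.0022 × (2s)^2
s = 1.9 × 10^-5 M
Check: s = 1.9 x 10^-5 ≪ 0.0022, so the approximation is valid.

s ≈ 1.9 x 10^-5 M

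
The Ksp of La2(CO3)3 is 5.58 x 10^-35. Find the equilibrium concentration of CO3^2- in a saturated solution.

[CO3^2-] ≈ 1.66e-7 M

La2(CO3)3(s) <=> 2 La^3+ + 3 CO3^2-
Ksp = [La^3+]^2[CO3^2-]^3
If s mol/L of La2(CO3)3 dissolves, [La^3+] = 2s and [CO3^2-] = 3s.
Ksp = (2s)^2(3s)^3 = 108s^5
s = (5.58 x 10^-35 / 108)^(1/5) = 5.529 x 10^-8 M
[CO3^2-] = 3s = 1.66 x 10^-7 M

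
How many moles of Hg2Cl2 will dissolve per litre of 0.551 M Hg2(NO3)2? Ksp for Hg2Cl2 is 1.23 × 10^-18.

s = 7.47 × 10^-10 M

Hg2Cl2(s) ⇌ Hg2^2+ + 2 Cl^-
Ksp = [Hg2^2+][Cl^-]^2
Let s = moles of Hg2Cl2 that dissolve per litre. [Hg2^2+] = 0.551 + s ≈ 0.551, [Cl^-] = 2s (since Hg2^2+ from Hg2(NO3)2 dominates).
Ksp ≈ 0.551 × (2s)^2
s = 7.47 x 10^-10 M
Check: s = 7.5 × 10^-10 ≪ 0.551, so the approximation is valid.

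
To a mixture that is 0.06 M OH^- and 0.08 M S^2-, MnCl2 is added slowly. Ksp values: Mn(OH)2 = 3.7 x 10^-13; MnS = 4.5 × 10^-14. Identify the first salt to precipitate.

MnS

Precipitation of each salt starts when its ion product equals its Ksp.
For Mn(OH)2: 3.7 x 10^-13 = (0.06)^2 × [Mn^2+]  ⇒  [Mn^2+] = 1.0 × 10^-10 M.
For MnS: 4.5 × 10^-14 = 0.08 × [Mn^2+]  ⇒  [Mn^2+] = 5.6 × 10^-13 M.
The salt with the lower threshold [Mn^2+] precipitates first: MnS.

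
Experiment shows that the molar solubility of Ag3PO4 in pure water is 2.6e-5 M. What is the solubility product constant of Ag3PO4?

Ksp = 1.2 × 10^-17

Ag3PO4(s) ⇌ 3 Ag^+ + PO4^3-
For each mole of Ag3PO4 that dissolves: [Ag^+] = 3s, [PO4^3-] = s.
Ksp = [Ag^+]^3[PO4^3-]
So Ksp = (3s)^3 × s = 27s^4
Ksp = 27 × (2.6 x 10^-5)^4 = 1.2 × 10^-17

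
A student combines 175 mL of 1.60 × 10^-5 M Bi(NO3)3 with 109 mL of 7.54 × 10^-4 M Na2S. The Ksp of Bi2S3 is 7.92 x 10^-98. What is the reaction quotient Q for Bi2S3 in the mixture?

Q = 2.36 × 10^-21

Total volume = 175 + 109 = 284 mL.
[Bi^3+] = 1.60 x 10^-5 × (175/284) = 9.859 × 10^-6 M
[S^2-] = 7.54 x 10^-4 × (109/284) = 2.894 × 10^-4 M
Bi2S3(s) ⇌ 2 Bi^3+ + 3 S^2-, so Q = [Bi^3+]^2[S^2-]^3
Q = (9.859 × 10^-6)^2(2.894 x 10^-4)^3 = 2.36 × 10^-21
Q > Ksp, so Bi2S3 will precipitate.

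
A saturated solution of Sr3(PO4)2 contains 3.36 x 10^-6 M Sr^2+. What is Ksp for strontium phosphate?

Ksp ≈ 1.90 × 10^-28

Sr3(PO4)2(s) ⇌ 3 Sr^2+ + 2 PO4^3-
Stoichiometry gives [PO4^3-] = (2/3)[Sr^2+] = 2.240 x 10^-6 M.
Ksp = [Sr^2+]^3[PO4^3-]^2
Ksp = (3.36 × 10^-6)^3 × (2.240 x 10^-6)^2 = 1.90 x 10^-28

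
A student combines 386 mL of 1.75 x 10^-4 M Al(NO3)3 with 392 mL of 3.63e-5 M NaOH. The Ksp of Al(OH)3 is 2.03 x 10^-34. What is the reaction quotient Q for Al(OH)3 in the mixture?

Total volume = 386 + 392 = 778 mL.
[Al^3+] = 1.75 × 10^-4 × (386/778) = 8.683 × 10^-5 M
[OH^-] = 3.63 × 10^-5 × (392/778) = 1.829 × 10^-5 M
Al(OH)3(s) ⇌ Al^3+ + 3 OH^-, so Q = [Al^3+][OH^-]^3
Q = (8.683 × 10^-5)(1.829 × 10^-5)^3 = 5.31 x 10^-19
Q > Ksp, so Al(OH)3 will precipitate.

Q = 5.31 × 10^-19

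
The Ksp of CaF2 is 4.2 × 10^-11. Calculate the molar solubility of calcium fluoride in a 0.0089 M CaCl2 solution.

s ≈ 3.4e-5 M

CaF2(s) <=> Ca^2+ + 2 F^-
Ksp = [Ca^2+][F^-]^2
Let s be the molar solubility in this solution. [Ca^2+] = 0.0089 + s ≈ 0.0089, [F^-] = 2s (since Ca^2+ from CaCl2 dominates).
Ksp ≈ 0.0089 × (2s)^2
s = 3.4 × 10^-5 M
Check: s = 3.4 × 10^-5 ≪ 0.0089, so the approximation is valid.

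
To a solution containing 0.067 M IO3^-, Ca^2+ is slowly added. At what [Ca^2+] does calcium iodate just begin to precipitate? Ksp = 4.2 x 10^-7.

Ca(IO3)2(s) ⇌ Ca^2+ + 2 IO3^-
Ksp = [Ca^2+][IO3^-]^2
Precipitation begins when Q = Ksp. With [IO3^-] = 0.067 M:
4.2 x 10^-7 = (0.067)^2 × [Ca^2+]
[Ca^2+] = (4.2 x 10^-7 / 4.49 x 10^-3) = 9.4 x 10^-5 M

[Ca^2+] = 9.4 × 10^-5 M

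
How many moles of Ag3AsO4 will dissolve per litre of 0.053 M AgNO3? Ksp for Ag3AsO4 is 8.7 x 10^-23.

Ag3AsO4(s) ⇌ 3 Ag^+ + AsO4^3-
Ksp = [Ag^+]^3[AsO4^3-]
If s mol/L dissolves here, [Ag^+] = 0.053 + 3s ≈ 0.053, [AsO4^3-] = s (common-ion effect: Ag^+ is already 0.053 M).
Ksp ≈ (0.053)^3 × s
s = 5.8 × 10^-19 M
Check: 3s = 1.8 x 10^-18 ≪ 0.053, so the approximation is valid.

s ≈ 5.8 × 10^-19 M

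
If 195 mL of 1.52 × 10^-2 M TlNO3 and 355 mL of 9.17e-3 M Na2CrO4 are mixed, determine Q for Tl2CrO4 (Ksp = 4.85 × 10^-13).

1.72 × 10^-7

Total volume = 195 + 355 = 550 mL.
[Tl^+] = 1.52 × 10^-2 × (195/550) = 5.389 × 10^-3 M
[CrO4^2-] = 9.17 × 10^-3 × (355/550) = 5.919 x 10^-3 M
Tl2CrO4(s) ⇌ 2 Tl^+ + CrO4^2-, so Q = [Tl^+]^2[CrO4^2-]
Q = (5.389 × 10^-3)^2(5.919 x 10^-3) = 1.72 x 10^-7
Q > Ksp, so Tl2CrO4 will precipitate.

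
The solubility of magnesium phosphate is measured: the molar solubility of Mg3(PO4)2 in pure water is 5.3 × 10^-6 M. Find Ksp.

Mg3(PO4)2(s) <=> 3 Mg^2+ + 2 PO4^3-
Let s = molar solubility. Then [Mg^2+] = 3s and [PO4^3-] = 2s.
Ksp = [Mg^2+]^3[PO4^3-]^2
Ksp = (3s)^3(2s)^2 = 108s^5
With s = 5.3 × 10^-6: Ksp = 4.5 x 10^-25

4.5e-25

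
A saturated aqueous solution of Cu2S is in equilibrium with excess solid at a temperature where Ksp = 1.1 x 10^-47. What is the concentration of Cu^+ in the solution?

Cu2S(s) ⇌ 2 Cu^+ + S^2-
Ksp = [Cu^+]^2[S^2-]
Let s = molar solubility. Then [Cu^+] = 2s and [S^2-] = s.
So Ksp = (2s)^2 × s = 4s^3
s = (1.1 x 10^-47 / 4)^(1/3) = 1.40 x 10^-16 M
[Cu^+] = 2s = 2.8 × 10^-16 M

[Cu^+] ≈ 2.8 x 10^-16 M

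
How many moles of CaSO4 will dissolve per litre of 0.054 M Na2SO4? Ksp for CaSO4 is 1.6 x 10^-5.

3.0 × 10^-4 M

CaSO4(s) <=> Ca^2+(aq) + SO4^2-(aq)
Ksp = [Ca^2+][SO4^2-]
Let s be the molar solubility in this solution. [Ca^2+] = s, [SO4^2-] = 0.054 + s ≈ 0.054 (Ksp is small, so little additional dissolves).
Ksp ≈ s × 0.054
s = 3.0 × 10^-4 M
Check: s = 3.0 x 10^-4 ≪ 0.054, so the approximation is valid.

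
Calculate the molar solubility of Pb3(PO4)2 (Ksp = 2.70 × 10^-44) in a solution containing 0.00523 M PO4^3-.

s = 3.32 × 10^-14 M

Pb3(PO4)2(s) ⇌ 3 Pb^2+ + 2 PO4^3-
Ksp = [Pb^2+]^3[PO4^3-]^2
If s mol/L dissolves here, [Pb^2+] = 3s, [PO4^3-] = 0.00523 + 2s ≈ 0.00523 (since the PO4^3- already present dominates).
Ksp ≈ (3s)^3 × (0.00523)^2
s = 3.32 x 10^-14 M
Check: 2s = 6.6 × 10^-14 ≪ 0.00523, so the approximation is valid.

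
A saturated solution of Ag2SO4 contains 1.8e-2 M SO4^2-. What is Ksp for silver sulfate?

Ag2SO4(s) ⇌ 2 Ag^+ + SO4^2-
Stoichiometry gives [Ag^+] = (2/1)[SO4^2-] = 3.60 × 10^-2 M.
Ksp = [Ag^+]^2[SO4^2-]
Ksp = (3.60 × 10^-2)^2 × 1.8 x 10^-2 = 2.3 × 10^-5

Ksp = 2.3e-5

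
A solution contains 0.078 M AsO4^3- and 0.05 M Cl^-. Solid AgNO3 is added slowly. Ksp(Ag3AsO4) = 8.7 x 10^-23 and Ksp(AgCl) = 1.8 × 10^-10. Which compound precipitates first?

AgCl

Precipitation of each salt starts when its ion product equals its Ksp.
For Ag3AsO4: 8.7 x 10^-23 = 0.078 × [Ag^+]^3  ⇒  [Ag^+] = 1.0 x 10^-7 M.
For AgCl: 1.8 × 10^-10 = 0.05 × [Ag^+]  ⇒  [Ag^+] = 3.6 × 10^-9 M.
The salt with the lower threshold [Ag^+] precipitates first: AgCl.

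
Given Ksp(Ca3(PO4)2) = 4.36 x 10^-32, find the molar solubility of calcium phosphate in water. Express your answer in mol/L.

Ca3(PO4)2(s) ⇌ 3 Ca^2+ + 2 PO4^3-
Ksp = [Ca^2+]^3[PO4^3-]^2
For each mole of Ca3(PO4)2 that dissolves: [Ca^2+] = 3s, [PO4^3-] = 2s.
So Ksp = (3s)^3 × (2s)^2 = 108s^5
s^5 = 4.36 x 10^-32 / 108, so s = 2.10 x 10^-7 M

2.10 × 10^-7 M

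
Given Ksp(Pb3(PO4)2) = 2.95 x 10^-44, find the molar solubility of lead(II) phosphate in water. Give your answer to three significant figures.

s = 7.71 x 10^-10 M

Pb3(PO4)2(s) ⇌ 3 Pb^2+(aq) + 2 PO4^3-(aq)
Ksp = [Pb^2+]^3[PO4^3-]^2
With molar solubility s: [Pb^2+] = 3s, [PO4^3-] = 2s.
So Ksp = (3s)^3 × (2s)^2 = 108s^5
s^5 = 2.95 x 10^-44 / 108, so s = 7.71 x 10^-10 M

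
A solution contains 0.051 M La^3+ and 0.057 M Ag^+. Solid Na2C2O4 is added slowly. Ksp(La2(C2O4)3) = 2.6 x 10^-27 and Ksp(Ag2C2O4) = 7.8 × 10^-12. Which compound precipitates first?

Each salt begins to precipitate when Q = Ksp, i.e. when [C2O4^2-] reaches its threshold.
For La2(C2O4)3: 2.6 x 10^-27 = (0.051)^2 × [C2O4^2-]^3  ⇒  [C2O4^2-] = 1.0 × 10^-8 M.
For Ag2C2O4: 7.8 × 10^-12 = (0.057)^2 × [C2O4^2-]  ⇒  [C2O4^2-] = 2.4 x 10^-9 M.
The salt with the lower threshold [C2O4^2-] precipitates first: Ag2C2O4.

Ag2C2O4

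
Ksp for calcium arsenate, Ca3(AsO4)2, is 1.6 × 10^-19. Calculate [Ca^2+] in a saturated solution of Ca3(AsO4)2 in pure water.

Ca3(AsO4)2(s) ⇌ 3 Ca^2+ + 2 AsO4^3-
Ksp = [Ca^2+]^3[AsO4^3-]^2
Let s = molar solubility. Then [Ca^2+] = 3s and [AsO4^3-] = 2s.
So Ksp = (3s)^3 × (2s)^2 = 108s^5
s = (1.6 × 10^-19 / 108)^(1/5) = 6.83 × 10^-5 M
[Ca^2+] = 3s = 2.0 × 10^-4 M

2.0 × 10^-4 M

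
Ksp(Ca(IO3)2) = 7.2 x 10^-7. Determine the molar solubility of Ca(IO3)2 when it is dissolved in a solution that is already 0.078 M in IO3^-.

Ca(IO3)2(s) ⇌ Ca^2+ + 2 IO3^-
Ksp = [Ca^2+][IO3^-]^2
Let s = moles of Ca(IO3)2 that dissolve per litre. [Ca^2+] = s, [IO3^-] = 0.078 + 2s ≈ 0.078 (common-ion effect: IO3^- is already 0.078 M).
Ksp ≈ s × (0.078)^2
s = 1.2 × 10^-4 M
Check: 2s = 2.4 × 10^-4 ≪ 0.078, so the approximation is valid.

s = 1.2e-4 M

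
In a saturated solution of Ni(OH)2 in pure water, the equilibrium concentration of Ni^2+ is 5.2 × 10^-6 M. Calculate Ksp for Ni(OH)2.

Ni(OH)2(s) ⇌ Ni^2+(aq) + 2 OH^-(aq)
Stoichiometry gives [OH^-] = (2/1)[Ni^2+] = 1.04 × 10^-5 M.
Ksp = [Ni^2+][OH^-]^2
Ksp = 5.2 x 10^-6 × (1.04 × 10^-5)^2 = 5.6 × 10^-16

Ksp = 5.6 x 10^-16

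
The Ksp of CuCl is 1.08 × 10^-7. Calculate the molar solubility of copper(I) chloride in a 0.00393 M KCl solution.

CuCl(s) <=> Cu^+(aq) + Cl^-(aq)
Ksp = [Cu^+][Cl^-]
Let s be the molar solubility in this solution. [Cu^+] = s, [Cl^-] = 0.00393 + s ≈ 0.00393 (since Cl^- from KCl dominates).
Ksp ≈ s × 0.00393
s = 2.75 x 10^-5 M
Check: s = 2.7 × 10^-5 ≪ 0.00393, so the approximation is valid.

s = 2.75e-5 M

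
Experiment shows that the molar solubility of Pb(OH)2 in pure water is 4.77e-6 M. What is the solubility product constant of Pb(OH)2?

Pb(OH)2(s) <=> Pb^2+ + 2 OH^-
With molar solubility s: [Pb^2+] = s, [OH^-] = 2s.
Ksp = [Pb^2+][OH^-]^2
Ksp = s(2s)^2 = 4s^3
Ksp = 4 × (4.77 × 10^-6)^3 = 4.34 × 10^-16

4.34 × 10^-16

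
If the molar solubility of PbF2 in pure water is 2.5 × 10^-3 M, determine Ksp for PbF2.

PbF2(s) ⇌ Pb^2+(aq) + 2 F^-(aq)
If s mol/L of PbF2 dissolves, [Pb^2+] = s and [F^-] = 2s.
Ksp = [Pb^2+][F^-]^2
So Ksp = s × (2s)^2 = 4s^3
With s = 2.5 × 10^-3: Ksp = 6.3 x 10^-8

Ksp = 6.3e-8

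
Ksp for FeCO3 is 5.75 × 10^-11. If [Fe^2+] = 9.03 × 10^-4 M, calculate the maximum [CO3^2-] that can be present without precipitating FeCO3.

[CO3^2-] = 6.37 × 10^-8 M

FeCO3(s) <=> Fe^2+ + CO3^2-
Ksp = [Fe^2+][CO3^2-]
Precipitation begins when Q = Ksp. With [Fe^2+] = 9.03 × 10^-4 M:
5.75 × 10^-11 = (9.03 × 10^-4) × [CO3^2-]
[CO3^2-] = (5.75 × 10^-11 / 9.03 × 10^-4) = 6.37 × 10^-8 M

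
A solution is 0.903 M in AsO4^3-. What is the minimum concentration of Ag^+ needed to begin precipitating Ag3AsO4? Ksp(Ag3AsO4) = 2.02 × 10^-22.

Ag3AsO4(s) <=> 3 Ag^+ + AsO4^3-
Ksp = [Ag^+]^3[AsO4^3-]
Precipitation begins when Q = Ksp. With [AsO4^3-] = 0.903 M:
2.02 × 10^-22 = (0.903) × [Ag^+]^3
[Ag^+] = (2.02 × 10^-22 / 9.03 × 10^-1)^(1/3) = 6.07 × 10^-8 M

[Ag^+] ≈ 6.07 × 10^-8 M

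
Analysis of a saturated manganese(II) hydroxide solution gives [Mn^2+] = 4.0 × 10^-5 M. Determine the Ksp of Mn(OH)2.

2.6 × 10^-13

Mn(OH)2(s) ⇌ Mn^2+ + 2 OH^-
Stoichiometry gives [OH^-] = (2/1)[Mn^2+] = 8.00 x 10^-5 M.
Ksp = [Mn^2+][OH^-]^2
Ksp = 4.0 x 10^-5 × (8.00 x 10^-5)^2 = 2.6 × 10^-13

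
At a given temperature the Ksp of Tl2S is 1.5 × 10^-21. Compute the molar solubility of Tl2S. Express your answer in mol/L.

s = 7.2 x 10^-8 M

Tl2S(s) ⇌ 2 Tl^+(aq) + S^2-(aq)
Ksp = [Tl^+]^2[S^2-]
For each mole of Tl2S that dissolves: [Tl^+] = 2s, [S^2-] = s.
So Ksp = (2s)^2 × s = 4s^3
s^3 = 1.5 × 10^-21 / 4, so s = 7.2 × 10^-8 M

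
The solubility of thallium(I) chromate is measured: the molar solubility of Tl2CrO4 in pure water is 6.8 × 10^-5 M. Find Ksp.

Tl2CrO4(s) <=> 2 Tl^+(aq) + CrO4^2-(aq)
If s mol/L of Tl2CrO4 dissolves, [Tl^+] = 2s and [CrO4^2-] = s.
Ksp = [Tl^+]^2[CrO4^2-]
So Ksp = (2s)^2 × s = 4s^3
With s = 6.8 × 10^-5: Ksp = 1.3 x 10^-12

1.3 × 10^-12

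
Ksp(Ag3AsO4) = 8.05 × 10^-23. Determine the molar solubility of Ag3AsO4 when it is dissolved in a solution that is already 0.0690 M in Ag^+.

Ag3AsO4(s) ⇌ 3 Ag^+(aq) + AsO4^3-(aq)
Ksp = [Ag^+]^3[AsO4^3-]
If s mol/L dissolves here, [Ag^+] = 0.0690 + 3s ≈ 0.0690, [AsO4^3-] = s (Ksp is small, so little additional dissolves).
Ksp ≈ (0.0690)^3 × s
s = 2.45 × 10^-19 M
Check: 3s = 7.4 x 10^-19 ≪ 0.0690, so the approximation is valid.

s ≈ 2.45 x 10^-19 M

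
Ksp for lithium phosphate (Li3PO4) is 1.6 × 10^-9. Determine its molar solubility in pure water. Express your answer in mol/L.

2.8 × 10^-3 M

Li3PO4(s) ⇌ 3 Li^+ + PO4^3-
Ksp = [Li^+]^3[PO4^3-]
Let s = molar solubility. Then [Li^+] = 3s and [PO4^3-] = s.
Ksp = (3s)^3s = 27s^4
s^4 = 1.6 × 10^-9 / 27, so s = 2.8 × 10^-3 M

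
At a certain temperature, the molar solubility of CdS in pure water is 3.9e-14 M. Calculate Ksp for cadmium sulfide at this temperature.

CdS(s) <=> Cd^2+ + S^2-
If s mol/L of CdS dissolves, [Cd^2+] = s and [S^2-] = s.
Ksp = [Cd^2+][S^2-]
Ksp = s^2
Ksp = (3.9 × 10^-14)^2 = 1.5 x 10^-27

Ksp ≈ 1.5 × 10^-27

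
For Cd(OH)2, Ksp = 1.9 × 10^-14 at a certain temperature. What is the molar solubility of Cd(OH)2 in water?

s ≈ 1.7 x 10^-5 M

Cd(OH)2(s) ⇌ Cd^2+ + 2 OH^-
Ksp = [Cd^2+][OH^-]^2
With molar solubility s: [Cd^2+] = s, [OH^-] = 2s.
Substituting: Ksp = s(2s)^2 = 4s^3
s^3 = 1.9 × 10^-14 / 4, so s = 1.7 × 10^-5 M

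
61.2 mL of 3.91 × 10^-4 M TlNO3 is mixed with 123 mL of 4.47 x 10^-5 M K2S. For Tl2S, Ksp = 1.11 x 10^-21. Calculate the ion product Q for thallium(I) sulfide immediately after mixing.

Q = 5.04 × 10^-13

Total volume = 61.2 + 123 = 184.2 mL.
[Tl^+] = 3.91 × 10^-4 × (61.2/184.2) = 1.299 × 10^-4 M
[S^2-] = 4.47 × 10^-5 × (123/184.2) = 2.985 × 10^-5 M
Tl2S(s) ⇌ 2 Tl^+ + S^2-, so Q = [Tl^+]^2[S^2-]
Q = (1.299 × 10^-4)^2(2.985 × 10^-5) = 5.04 × 10^-13
Q > Ksp, so Tl2S will precipitate.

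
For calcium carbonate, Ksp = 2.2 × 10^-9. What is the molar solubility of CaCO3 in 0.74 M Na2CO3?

CaCO3(s) ⇌ Ca^2+(aq) + CO3^2-(aq)
Ksp = [Ca^2+][CO3^2-]
If s mol/L dissolves here, [Ca^2+] = s, [CO3^2-] = 0.74 + s ≈ 0.74 (since CO3^2- from Na2CO3 dominates).
Ksp ≈ s × 0.74
s = 3.0 x 10^-9 M
Check: s = 3.0 × 10^-9 ≪ 0.74, so the approximation is valid.

s ≈ 3.0 × 10^-9 M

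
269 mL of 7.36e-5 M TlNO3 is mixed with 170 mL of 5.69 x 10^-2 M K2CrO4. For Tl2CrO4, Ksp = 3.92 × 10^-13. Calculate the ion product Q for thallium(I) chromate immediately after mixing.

Q ≈ 4.48 × 10^-11

Total volume = 269 + 170 = 439 mL.
[Tl^+] = 7.36 × 10^-5 × (269/439) = 4.510 × 10^-5 M
[CrO4^2-] = 5.69 x 10^-2 × (170/439) = 2.203 × 10^-2 M
Tl2CrO4(s) ⇌ 2 Tl^+ + CrO4^2-, so Q = [Tl^+]^2[CrO4^2-]
Q = (4.510 × 10^-5)^2(2.203 × 10^-2) = 4.48 x 10^-11
Q > Ksp, so Tl2CrO4 will precipitate.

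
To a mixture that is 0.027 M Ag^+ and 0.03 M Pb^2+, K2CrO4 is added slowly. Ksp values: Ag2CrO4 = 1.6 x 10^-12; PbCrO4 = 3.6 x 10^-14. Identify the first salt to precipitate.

Each salt begins to precipitate when Q = Ksp, i.e. when [CrO4^2-] reaches its threshold.
For Ag2CrO4: 1.6 x 10^-12 = (0.027)^2 × [CrO4^2-]  ⇒  [CrO4^2-] = 2.2 × 10^-9 M.
For PbCrO4: 3.6 x 10^-14 = 0.03 × [CrO4^2-]  ⇒  [CrO4^2-] = 1.2 × 10^-12 M.
The salt with the lower threshold [CrO4^2-] precipitates first: PbCrO4.

PbCrO4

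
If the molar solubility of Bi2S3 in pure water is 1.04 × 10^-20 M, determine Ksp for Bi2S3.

Bi2S3(s) <=> 2 Bi^3+ + 3 S^2-
For each mole of Bi2S3 that dissolves: [Bi^3+] = 2s, [S^2-] = 3s.
Ksp = [Bi^3+]^2[S^2-]^3
Ksp = (2s)^2(3s)^3 = 108s^5
With s = 1.04 × 10^-20: Ksp = 1.31 x 10^-98

Ksp ≈ 1.31e-98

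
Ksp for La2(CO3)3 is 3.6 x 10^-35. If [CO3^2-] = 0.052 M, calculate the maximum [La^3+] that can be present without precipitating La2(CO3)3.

La2(CO3)3(s) ⇌ 2 La^3+(aq) + 3 CO3^2-(aq)
Ksp = [La^3+]^2[CO3^2-]^3
Precipitation begins when Q = Ksp. With [CO3^2-] = 0.052 M:
3.6 x 10^-35 = (0.052)^3 × [La^3+]^2
[La^3+] = (3.6 x 10^-35 / 1.41 × 10^-4)^(1/2) = 5.1 × 10^-16 M

5.1e-16 M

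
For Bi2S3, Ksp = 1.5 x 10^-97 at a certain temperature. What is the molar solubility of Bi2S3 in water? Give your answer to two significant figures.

s ≈ 1.7 x 10^-20 M

Bi2S3(s) ⇌ 2 Bi^3+ + 3 S^2-
Ksp = [Bi^3+]^2[S^2-]^3
With molar solubility s: [Bi^3+] = 2s, [S^2-] = 3s.
Substituting: Ksp = (2s)^2(3s)^3 = 108s^5
Solving, s = (1.5 x 10^-97/108)^(1/5) = 1.7 × 10^-20 M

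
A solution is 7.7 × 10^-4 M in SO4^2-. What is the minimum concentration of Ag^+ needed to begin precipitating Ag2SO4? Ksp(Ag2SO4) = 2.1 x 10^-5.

[Ag^+] = 1.7 × 10^-1 M

Ag2SO4(s) <=> 2 Ag^+(aq) + SO4^2-(aq)
Ksp = [Ag^+]^2[SO4^2-]
Precipitation begins when Q = Ksp. With [SO4^2-] = 7.7 × 10^-4 M:
2.1 x 10^-5 = (7.7 × 10^-4) × [Ag^+]^2
[Ag^+] = (2.1 x 10^-5 / 7.7 × 10^-4)^(1/2) = 1.7 x 10^-1 M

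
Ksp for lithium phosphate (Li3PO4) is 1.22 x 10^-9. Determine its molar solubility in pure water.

Li3PO4(s) ⇌ 3 Li^+(aq) + PO4^3-(aq)
Ksp = [Li^+]^3[PO4^3-]
Let s = molar solubility. Then [Li^+] = 3s and [PO4^3-] = s.
Ksp = (3s)^3s = 27s^4
s = (1.22 x 10^-9 / 27)^(1/4) = 2.59 x 10^-3 M

2.59 × 10^-3 M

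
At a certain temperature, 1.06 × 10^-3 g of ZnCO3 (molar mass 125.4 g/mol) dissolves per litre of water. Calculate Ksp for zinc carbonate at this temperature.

Ksp = 7.15 × 10^-11

Molar solubility s = (1.06 × 10^-3 g/L) / (125.4 g/mol) = 8.453 x 10^-6 M.
ZnCO3(s) <=> Zn^2+(aq) + CO3^2-(aq)
If s mol/L of ZnCO3 dissolves, [Zn^2+] = s and [CO3^2-] = s.
Ksp = [Zn^2+][CO3^2-]
Ksp = s^2
Ksp = (8.453 x 10^-6)^2 = 7.15 × 10^-11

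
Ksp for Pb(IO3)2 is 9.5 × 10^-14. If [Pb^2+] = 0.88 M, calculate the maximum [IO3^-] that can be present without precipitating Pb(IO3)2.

[IO3^-] ≈ 3.3 × 10^-7 M

Pb(IO3)2(s) <=> Pb^2+ + 2 IO3^-
Ksp = [Pb^2+][IO3^-]^2
Precipitation begins when Q = Ksp. With [Pb^2+] = 0.88 M:
9.5 × 10^-14 = (0.88) × [IO3^-]^2
[IO3^-] = (9.5 × 10^-14 / 8.8 × 10^-1)^(1/2) = 3.3 × 10^-7 M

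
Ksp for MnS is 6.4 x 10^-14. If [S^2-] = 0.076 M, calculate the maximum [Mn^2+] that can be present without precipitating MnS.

8.4e-13 M

MnS(s) ⇌ Mn^2+(aq) + S^2-(aq)
Ksp = [Mn^2+][S^2-]
Precipitation begins when Q = Ksp. With [S^2-] = 0.076 M:
6.4 x 10^-14 = (0.076) × [Mn^2+]
[Mn^2+] = (6.4 x 10^-14 / 7.6 x 10^-2) = 8.4 x 10^-13 M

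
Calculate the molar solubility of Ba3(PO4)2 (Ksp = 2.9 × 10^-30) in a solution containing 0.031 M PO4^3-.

s = 4.8e-10 M

Ba3(PO4)2(s) ⇌ 3 Ba^2+ + 2 PO4^3-
Ksp = [Ba^2+]^3[PO4^3-]^2
Let s be the molar solubility in this solution. [Ba^2+] = 3s, [PO4^3-] = 0.031 + 2s ≈ 0.031 (common-ion effect: PO4^3- is already 0.031 M).
Ksp ≈ (3s)^3 × (0.031)^2
s = 4.8 x 10^-10 M
Check: 2s = 9.6 × 10^-10 ≪ 0.031, so the approximation is valid.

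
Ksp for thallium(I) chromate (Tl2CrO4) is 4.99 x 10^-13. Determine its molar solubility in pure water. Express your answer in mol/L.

s = 5.00 x 10^-5 M

Tl2CrO4(s) ⇌ 2 Tl^+ + CrO4^2-
Ksp = [Tl^+]^2[CrO4^2-]
If s mol/L of Tl2CrO4 dissolves, [Tl^+] = 2s and [CrO4^2-] = s.
Substituting: Ksp = (2s)^2s = 4s^3
s = (4.99 x 10^-13 / 4)^(1/3) = 5.00 × 10^-5 M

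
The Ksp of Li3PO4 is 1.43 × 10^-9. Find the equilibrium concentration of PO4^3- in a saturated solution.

Li3PO4(s) ⇌ 3 Li^+ + PO4^3-
Ksp = [Li^+]^3[PO4^3-]
For each mole of Li3PO4 that dissolves: [Li^+] = 3s, [PO4^3-] = s.
So Ksp = (3s)^3 × s = 27s^4
Solving, s = (1.43 × 10^-9/27)^(1/4) = 2.698 x 10^-3 M
[PO4^3-] = s = 2.70 x 10^-3 M

[PO4^3-] ≈ 2.70e-3 M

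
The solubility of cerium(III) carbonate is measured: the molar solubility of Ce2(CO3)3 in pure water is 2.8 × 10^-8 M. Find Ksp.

Ksp = 1.9 × 10^-36

Ce2(CO3)3(s) <=> 2 Ce^3+(aq) + 3 CO3^2-(aq)
If s mol/L of Ce2(CO3)3 dissolves, [Ce^3+] = 2s and [CO3^2-] = 3s.
Ksp = [Ce^3+]^2[CO3^2-]^3
Substituting: Ksp = (2s)^2(3s)^3 = 108s^5
Ksp = 108 × (2.8 x 10^-8)^5 = 1.9 × 10^-36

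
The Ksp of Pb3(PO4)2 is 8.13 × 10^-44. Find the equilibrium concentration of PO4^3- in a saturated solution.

[PO4^3-] ≈ 1.89 x 10^-9 M

Pb3(PO4)2(s) ⇌ 3 Pb^2+(aq) + 2 PO4^3-(aq)
Ksp = [Pb^2+]^3[PO4^3-]^2
If s mol/L of Pb3(PO4)2 dissolves, [Pb^2+] = 3s and [PO4^3-] = 2s.
Substituting: Ksp = (3s)^3(2s)^2 = 108s^5
s^5 = 8.13 × 10^-44 / 108, so s = 9.448 x 10^-10 M
[PO4^3-] = 2s = 1.89 × 10^-9 M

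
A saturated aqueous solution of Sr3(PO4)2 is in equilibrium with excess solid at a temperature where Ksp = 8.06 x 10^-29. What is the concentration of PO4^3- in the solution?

Sr3(PO4)2(s) ⇌ 3 Sr^2+ + 2 PO4^3-
Ksp = [Sr^2+]^3[PO4^3-]^2
If s mol/L of Sr3(PO4)2 dissolves, [Sr^2+] = 3s and [PO4^3-] = 2s.
So Ksp = (3s)^3 × (2s)^2 = 108s^5
s^5 = 8.06 x 10^-29 / 108, so s = 9.432 × 10^-7 M
[PO4^3-] = 2s = 1.89 x 10^-6 M

1.89 × 10^-6 M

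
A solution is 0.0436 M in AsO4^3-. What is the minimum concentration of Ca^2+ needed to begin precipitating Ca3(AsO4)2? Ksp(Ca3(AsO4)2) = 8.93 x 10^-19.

Ca3(AsO4)2(s) ⇌ 3 Ca^2+ + 2 AsO4^3-
Ksp = [Ca^2+]^3[AsO4^3-]^2
Precipitation begins when Q = Ksp. With [AsO4^3-] = 0.0436 M:
8.93 x 10^-19 = (0.0436)^2 × [Ca^2+]^3
[Ca^2+] = (8.93 x 10^-19 / 1.901 x 10^-3)^(1/3) = 7.77 x 10^-6 M

[Ca^2+] = 7.77 × 10^-6 M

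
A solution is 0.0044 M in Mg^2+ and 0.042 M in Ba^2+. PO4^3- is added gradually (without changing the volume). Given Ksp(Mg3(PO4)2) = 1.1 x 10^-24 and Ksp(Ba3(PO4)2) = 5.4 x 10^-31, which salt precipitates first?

Ba3(PO4)2

Precipitation of each salt starts when its ion product equals its Ksp.
For Mg3(PO4)2: 1.1 x 10^-24 = (0.0044)^3 × [PO4^3-]^2  ⇒  [PO4^3-] = 3.6 × 10^-9 M.
For Ba3(PO4)2: 5.4 x 10^-31 = (0.042)^3 × [PO4^3-]^2  ⇒  [PO4^3-] = 8.5 × 10^-14 M.
The salt with the lower threshold [PO4^3-] precipitates first: Ba3(PO4)2.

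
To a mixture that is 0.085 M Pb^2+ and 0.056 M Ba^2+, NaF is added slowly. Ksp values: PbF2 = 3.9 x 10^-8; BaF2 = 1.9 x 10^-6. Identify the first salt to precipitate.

PbF2

Precipitation of each salt starts when its ion product equals its Ksp.
For PbF2: 3.9 x 10^-8 = 0.085 × [F^-]^2  ⇒  [F^-] = 6.8 × 10^-4 M.
For BaF2: 1.9 x 10^-6 = 0.056 × [F^-]^2  ⇒  [F^-] = 5.8 x 10^-3 M.
The salt with the lower threshold [F^-] precipitates first: PbF2.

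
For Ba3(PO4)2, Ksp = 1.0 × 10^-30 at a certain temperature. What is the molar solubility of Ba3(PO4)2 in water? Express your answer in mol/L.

Ba3(PO4)2(s) <=> 3 Ba^2+(aq) + 2 PO4^3-(aq)
Ksp = [Ba^2+]^3[PO4^3-]^2
For each mole of Ba3(PO4)2 that dissolves: [Ba^2+] = 3s, [PO4^3-] = 2s.
Ksp = (3s)^3(2s)^2 = 108s^5
s = (1.0 × 10^-30 / 108)^(1/5) = 3.9 × 10^-7 M

s = 3.9 × 10^-7 M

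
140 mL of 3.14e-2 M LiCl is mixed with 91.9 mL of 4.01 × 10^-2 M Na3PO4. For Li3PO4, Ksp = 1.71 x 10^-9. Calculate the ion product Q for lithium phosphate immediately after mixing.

Total volume = 140 + 91.9 = 231.9 mL.
[Li^+] = 3.14 × 10^-2 × (140/231.9) = 1.896 × 10^-2 M
[PO4^3-] = 4.01 x 10^-2 × (91.9/231.9) = 1.589 × 10^-2 M
Li3PO4(s) ⇌ 3 Li^+(aq) + PO4^3-(aq), so Q = [Li^+]^3[PO4^3-]
Q = (1.896 × 10^-2)^3(1.589 x 10^-2) = 1.08 x 10^-7
Q > Ksp, so Li3PO4 will precipitate.

1.08 x 10^-7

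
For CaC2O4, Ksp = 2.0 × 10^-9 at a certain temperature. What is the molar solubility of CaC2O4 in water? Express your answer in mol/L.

s ≈ 4.5 x 10^-5 M

CaC2O4(s) ⇌ Ca^2+(aq) + C2O4^2-(aq)
Ksp = [Ca^2+][C2O4^2-]
If s mol/L of CaC2O4 dissolves, [Ca^2+] = s and [C2O4^2-] = s.
Ksp = s^2
s = √(2.0 × 10^-9) = 4.5 x 10^-5 M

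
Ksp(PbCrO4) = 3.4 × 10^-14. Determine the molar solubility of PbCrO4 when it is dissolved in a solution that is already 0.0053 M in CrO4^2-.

PbCrO4(s) ⇌ Pb^2+ + CrO4^2-
Ksp = [Pb^2+][CrO4^2-]
Let s be the molar solubility in this solution. [Pb^2+] = s, [CrO4^2-] = 0.0053 + s ≈ 0.0053 (since the CrO4^2- already present dominates).
Ksp ≈ s × 0.0053
s = 6.4 × 10^-12 M
Check: s = 6.4 × 10^-12 ≪ 0.0053, so the approximation is valid.

s ≈ 6.4e-12 M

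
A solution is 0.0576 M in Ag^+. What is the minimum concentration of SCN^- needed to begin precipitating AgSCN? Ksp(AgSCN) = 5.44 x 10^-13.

[SCN^-] ≈ 9.44e-12 M

AgSCN(s) <=> Ag^+(aq) + SCN^-(aq)
Ksp = [Ag^+][SCN^-]
Precipitation begins when Q = Ksp. With [Ag^+] = 0.0576 M:
5.44 x 10^-13 = (0.0576) × [SCN^-]
[SCN^-] = (5.44 x 10^-13 / 5.76 × 10^-2) = 9.44 × 10^-12 M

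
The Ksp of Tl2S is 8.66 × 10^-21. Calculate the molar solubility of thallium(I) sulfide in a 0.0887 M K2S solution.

s = 1.56 x 10^-10 M

Tl2S(s) ⇌ 2 Tl^+ + S^2-
Ksp = [Tl^+]^2[S^2-]
Let s = moles of Tl2S that dissolve per litre. [Tl^+] = 2s, [S^2-] = 0.0887 + s ≈ 0.0887 (Ksp is small, so little additional dissolves).
Ksp ≈ (2s)^2 × 0.0887
s = 1.56 × 10^-10 M
Check: s = 1.6 x 10^-10 ≪ 0.0887, so the approximation is valid.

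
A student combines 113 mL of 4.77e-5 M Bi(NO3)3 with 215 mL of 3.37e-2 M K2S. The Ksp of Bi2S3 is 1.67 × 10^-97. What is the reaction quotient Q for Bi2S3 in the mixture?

Total volume = 113 + 215 = 328 mL.
[Bi^3+] = 4.77 × 10^-5 × (113/328) = 1.643 × 10^-5 M
[S^2-] = 3.37 x 10^-2 × (215/328) = 2.209 × 10^-2 M
Bi2S3(s) ⇌ 2 Bi^3+ + 3 S^2-, so Q = [Bi^3+]^2[S^2-]^3
Q = (1.643 × 10^-5)^2(2.209 × 10^-2)^3 = 2.91 × 10^-15
Q > Ksp, so Bi2S3 will precipitate.

Q = 2.91 x 10^-15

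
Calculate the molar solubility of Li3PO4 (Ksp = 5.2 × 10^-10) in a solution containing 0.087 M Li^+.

Li3PO4(s) <=> 3 Li^+ + PO4^3-
Ksp = [Li^+]^3[PO4^3-]
Let s be the molar solubility in this solution. [Li^+] = 0.087 + 3s ≈ 0.087, [PO4^3-] = s (Ksp is small, so little additional dissolves).
Ksp ≈ (0.087)^3 × s
s = 7.9 × 10^-7 M
Check: 3s = 2.4 × 10^-6 ≪ 0.087, so the approximation is valid.

7.9 × 10^-7 M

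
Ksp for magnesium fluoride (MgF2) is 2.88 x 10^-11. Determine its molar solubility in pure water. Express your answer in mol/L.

1.93e-4 M

MgF2(s) ⇌ Mg^2+(aq) + 2 F^-(aq)
Ksp = [Mg^2+][F^-]^2
With molar solubility s: [Mg^2+] = s, [F^-] = 2s.
Ksp = s(2s)^2 = 4s^3
Solving, s = (2.88 x 10^-11/4)^(1/3) = 1.93 x 10^-4 M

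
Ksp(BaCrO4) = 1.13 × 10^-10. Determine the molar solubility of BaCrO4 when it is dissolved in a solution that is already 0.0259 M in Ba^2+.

BaCrO4(s) ⇌ Ba^2+(aq) + CrO4^2-(aq)
Ksp = [Ba^2+][CrO4^2-]
If s mol/L dissolves here, [Ba^2+] = 0.0259 + s ≈ 0.0259, [CrO4^2-] = s (Ksp is small, so little additional dissolves).
Ksp ≈ 0.0259 × s
s = 4.36 × 10^-9 M
Check: s = 4.4 x 10^-9 ≪ 0.0259, so the approximation is valid.

s ≈ 4.36 x 10^-9 M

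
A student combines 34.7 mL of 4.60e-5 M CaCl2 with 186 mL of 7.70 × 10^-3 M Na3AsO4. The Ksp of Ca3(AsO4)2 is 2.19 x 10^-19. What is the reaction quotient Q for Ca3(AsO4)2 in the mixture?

Total volume = 34.7 + 186 = 220.7 mL.
[Ca^2+] = 4.60 × 10^-5 × (34.7/220.7) = 7.232 × 10^-6 M
[AsO4^3-] = 7.70 x 10^-3 × (186/220.7) = 6.489 x 10^-3 M
Ca3(AsO4)2(s) ⇌ 3 Ca^2+(aq) + 2 AsO4^3-(aq), so Q = [Ca^2+]^3[AsO4^3-]^2
Q = (7.232 × 10^-6)^3(6.489 × 10^-3)^2 = 1.59 × 10^-20
Q < Ksp, so no precipitate of Ca3(AsO4)2 forms.

Q ≈ 1.59e-20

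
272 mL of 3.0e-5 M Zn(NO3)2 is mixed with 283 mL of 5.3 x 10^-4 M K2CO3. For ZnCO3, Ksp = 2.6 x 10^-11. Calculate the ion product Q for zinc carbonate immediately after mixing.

Q = 4.0 × 10^-9

Total volume = 272 + 283 = 555 mL.
[Zn^2+] = 3.0 x 10^-5 × (272/555) = 1.47 × 10^-5 M
[CO3^2-] = 5.3 × 10^-4 × (283/555) = 2.70 x 10^-4 M
ZnCO3(s) ⇌ Zn^2+ + CO3^2-, so Q = [Zn^2+][CO3^2-]
Q = (1.47 × 10^-5)(2.70 × 10^-4) = 4.0 x 10^-9
Q > Ksp, so ZnCO3 will precipitate.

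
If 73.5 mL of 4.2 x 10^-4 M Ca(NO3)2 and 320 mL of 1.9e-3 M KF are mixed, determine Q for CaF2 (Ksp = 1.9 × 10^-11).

Total volume = 73.5 + 320 = 393.5 mL.
[Ca^2+] = 4.2 x 10^-4 × (73.5/393.5) = 7.84 × 10^-5 M
[F^-] = 1.9 × 10^-3 × (320/393.5) = 1.55 x 10^-3 M
CaF2(s) <=> Ca^2+ + 2 F^-, so Q = [Ca^2+][F^-]^2
Q = (7.84 x 10^-5)(1.55 × 10^-3)^2 = 1.9 × 10^-10
Q > Ksp, so CaF2 will precipitate.

Q ≈ 1.9 x 10^-10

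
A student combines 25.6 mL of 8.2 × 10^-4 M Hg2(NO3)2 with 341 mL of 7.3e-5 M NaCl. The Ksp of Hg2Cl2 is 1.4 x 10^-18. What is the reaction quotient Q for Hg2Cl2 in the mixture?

Q ≈ 2.6 × 10^-13

Total volume = 25.6 + 341 = 366.6 mL.
[Hg2^2+] = 8.2 × 10^-4 × (25.6/366.6) = 5.73 x 10^-5 M
[Cl^-] = 7.3 x 10^-5 × (341/366.6) = 6.79 × 10^-5 M
Hg2Cl2(s) ⇌ Hg2^2+ + 2 Cl^-, so Q = [Hg2^2+][Cl^-]^2
Q = (5.73 × 10^-5)(6.79 × 10^-5)^2 = 2.6 × 10^-13
Q > Ksp, so Hg2Cl2 will precipitate.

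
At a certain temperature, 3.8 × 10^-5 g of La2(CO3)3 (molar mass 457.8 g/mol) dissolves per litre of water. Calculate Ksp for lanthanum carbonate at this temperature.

Ksp = 4.3 × 10^-34

Molar solubility s = (3.8 × 10^-5 g/L) / (457.8 g/mol) = 8.30 x 10^-8 M.
La2(CO3)3(s) ⇌ 2 La^3+(aq) + 3 CO3^2-(aq)
With molar solubility s: [La^3+] = 2s, [CO3^2-] = 3s.
Ksp = [La^3+]^2[CO3^2-]^3
Ksp = (2s)^2(3s)^3 = 108s^5
With s = 8.30 x 10^-8: Ksp = 4.3 × 10^-34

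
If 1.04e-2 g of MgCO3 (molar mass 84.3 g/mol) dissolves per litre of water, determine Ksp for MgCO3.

Molar solubility s = (1.04 x 10^-2 g/L) / (84.3 g/mol) = 1.234 × 10^-4 M.
MgCO3(s) ⇌ Mg^2+ + CO3^2-
For each mole of MgCO3 that dissolves: [Mg^2+] = s, [CO3^2-] = s.
Ksp = [Mg^2+][CO3^2-]
Ksp = (s)(s) = s^2
With s = 1.234 × 10^-4: Ksp = 1.52 × 10^-8

Ksp ≈ 1.52e-8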